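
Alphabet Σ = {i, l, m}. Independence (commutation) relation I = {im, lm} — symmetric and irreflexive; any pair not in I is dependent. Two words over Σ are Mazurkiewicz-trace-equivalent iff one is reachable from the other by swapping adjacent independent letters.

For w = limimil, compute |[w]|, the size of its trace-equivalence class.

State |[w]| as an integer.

piece 0:l — minimal
piece 1:i rests on {0:l}
piece 2:m — minimal
piece 3:i rests on {1:i}
piece 4:m rests on {2:m}
piece 5:i rests on {3:i}
piece 6:l rests on {5:i}
minimal pieces: {0:l, 2:m}
ways to finish when only these pieces remain (= sum over removing one remaining piece with nothing left below it):
  1 left: {4}→1  {6}→1
  2 left: {2,4}→1  {4,6}→2  {5,6}→1
  3 left: {2,4,6}→3  {3,5,6}→1  {4,5,6}→3
  4 left: {1,3,5,6}→1  {2,4,5,6}→6  {3,4,5,6}→4
  5 left: {0,1,3,5,6}→1  {1,3,4,5,6}→5  {2,3,4,5,6}→10
  placing 0:l first → 15 extensions
  placing 2:m first → 6 extensions
total linear extensions = 21

21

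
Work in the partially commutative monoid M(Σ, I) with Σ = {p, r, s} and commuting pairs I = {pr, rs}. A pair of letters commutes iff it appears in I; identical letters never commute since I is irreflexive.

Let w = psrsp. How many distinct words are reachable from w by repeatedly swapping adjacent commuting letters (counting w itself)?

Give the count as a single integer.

piece 0:p — minimal
piece 1:s rests on {0:p}
piece 2:r — minimal
piece 3:s rests on {1:s}
piece 4:p rests on {3:s}
minimal pieces: {0:p, 2:r}
ways to finish when only these pieces remain (= sum over removing one remaining piece with nothing left below it):
  1 left: {2}→1  {4}→1
  2 left: {2,4}→2  {3,4}→1
  3 left: {1,3,4}→1  {2,3,4}→3
  placing 0:p first → 4 extensions
  placing 2:r first → 1 extensions
total linear extensions = 5

5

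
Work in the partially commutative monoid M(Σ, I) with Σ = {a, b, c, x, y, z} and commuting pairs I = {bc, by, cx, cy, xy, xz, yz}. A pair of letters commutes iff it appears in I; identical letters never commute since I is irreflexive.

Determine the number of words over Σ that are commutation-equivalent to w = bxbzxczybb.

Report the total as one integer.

drop 0:b onto floor
drop 1:x onto {0:b}
drop 2:b onto {1:x}
drop 3:z onto {2:b}
drop 4:x onto {2:b}
drop 5:c onto {3:z}
drop 6:z onto {5:c}
drop 7:y onto floor
drop 8:b onto {4:x, 6:z}
drop 9:b onto {8:b}
ground layer = {0:b, 7:y}
drop-orders for the pieces not yet dropped (sum over which currently-grounded one goes next):
  1 to go: {7} 1  {9} 1
  2 to go: {7,9} 2  {8,9} 1
  3 to go: {4,8,9} 1  {6,8,9} 1  {7,8,9} 3
  4 to go: {4,6,8,9} 2  {4,7,8,9} 4  {5,6,8,9} 1  {6,7,8,9} 4
  5 to go: {3,5,6,8,9} 1  {4,5,6,8,9} 3  {4,6,7,8,9} 10  {5,6,7,8,9} 5
  6 to go: {3,4,5,6,8,9} 4  {3,5,6,7,8,9} 6  {4,5,6,7,8,9} 18
  7 to go: {2,3,4,5,6,8,9} 4  {3,4,5,6,7,8,9} 28
  8 to go: {1,2,3,4,5,6,8,9} 4  {2,3,4,5,6,7,8,9} 32
  if 0:b drops first: 36 orders
  if 7:y drops first: 4 orders
heap linearizations: 40

40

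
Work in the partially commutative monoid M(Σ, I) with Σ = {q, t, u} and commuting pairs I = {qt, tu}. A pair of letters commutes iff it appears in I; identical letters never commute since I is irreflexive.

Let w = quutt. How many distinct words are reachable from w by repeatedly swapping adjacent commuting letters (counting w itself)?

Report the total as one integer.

piece 0:q — minimal
piece 1:u rests on {0:q}
piece 2:u rests on {1:u}
piece 3:t — minimal
piece 4:t rests on {3:t}
minimal pieces: {0:q, 3:t}
ways to finish when only these pieces remain (= sum over removing one remaining piece with nothing left below it):
  1 left: {2}→1  {4}→1
  2 left: {1,2}→1  {2,4}→2  {3,4}→1
  3 left: {0,1,2}→1  {1,2,4}→3  {2,3,4}→3
  placing 0:q first → 6 extensions
  placing 3:t first → 4 extensions
total linear extensions = 10

10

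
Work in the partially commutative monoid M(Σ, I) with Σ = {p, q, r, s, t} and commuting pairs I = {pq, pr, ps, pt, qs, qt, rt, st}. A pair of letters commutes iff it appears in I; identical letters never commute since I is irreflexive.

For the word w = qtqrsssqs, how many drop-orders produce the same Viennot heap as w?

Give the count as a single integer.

45

#0=q has no predecessor
#1=t has no predecessor
#2=q depends on [0:q]
#3=r depends on [2:q]
#4=s depends on [3:r]
#5=s depends on [4:s]
#6=s depends on [5:s]
#7=q depends on [3:r]
#8=s depends on [6:s]
sources: [0:q, 1:t]
N(rest) = Σ N(rest − s) over sources s of rest; N(one piece) = 1:
  size 1 → [1]=1  [7]=1  [8]=1
  size 2 → [1,7]=2  [1,8]=2  [6,8]=1  [7,8]=2
  size 3 → [1,6,8]=3  [1,7,8]=6  [5,6,8]=1  [6,7,8]=3
  size 4 → [1,5,6,8]=4  [1,6,7,8]=12  [4,5,6,8]=1  [5,6,7,8]=4
  size 5 → [1,4,5,6,8]=5  [1,5,6,7,8]=20  [4,5,6,7,8]=5
  size 6 → [1,4,5,6,7,8]=30  [3,4,5,6,7,8]=5
  size 7 → [1,3,4,5,6,7,8]=35  [2,3,4,5,6,7,8]=5
  first=0(q) contributes 40
  first=1(t) contributes 5
|[w]| = 45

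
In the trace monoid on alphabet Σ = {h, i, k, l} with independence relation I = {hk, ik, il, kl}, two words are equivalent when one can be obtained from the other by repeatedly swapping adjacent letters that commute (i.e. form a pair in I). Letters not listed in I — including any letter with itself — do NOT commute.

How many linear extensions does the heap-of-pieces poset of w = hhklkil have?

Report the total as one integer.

63

#0=h has no predecessor
#1=h depends on [0:h]
#2=k has no predecessor
#3=l depends on [1:h]
#4=k depends on [2:k]
#5=i depends on [1:h]
#6=l depends on [3:l]
sources: [0:h, 2:k]
N(rest) = Σ N(rest − s) over sources s of rest; N(one piece) = 1:
  size 1 → [4]=1  [5]=1  [6]=1
  size 2 → [2,4]=1  [3,6]=1  [4,5]=2  [4,6]=2  [5,6]=2
  size 3 → [2,4,5]=3  [2,4,6]=3  [3,4,6]=3  [3,5,6]=3  [4,5,6]=6
  size 4 → [1,3,5,6]=3  [2,3,4,6]=6  [2,4,5,6]=12  [3,4,5,6]=12
  size 5 → [0,1,3,5,6]=3  [1,3,4,5,6]=15  [2,3,4,5,6]=30
  first=0(h) contributes 45
  first=2(k) contributes 18
|[w]| = 63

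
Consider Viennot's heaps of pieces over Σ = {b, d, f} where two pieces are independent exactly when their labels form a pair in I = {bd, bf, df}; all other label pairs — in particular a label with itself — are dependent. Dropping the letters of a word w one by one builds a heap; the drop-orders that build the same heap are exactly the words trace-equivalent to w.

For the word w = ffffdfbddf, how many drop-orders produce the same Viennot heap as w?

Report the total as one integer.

840

0(f) covers ∅
1(f) covers 0:f
2(f) covers 1:f
3(f) covers 2:f
4(d) covers ∅
5(f) covers 3:f
6(b) covers ∅
7(d) covers 4:d
8(d) covers 7:d
9(f) covers 5:f
floor of heap: 0:f, 4:d, 6:b
completions by unplaced set U, small U first (add the entries for U minus each lowest piece of U):
  |U|=1: {6}:1  {8}:1  {9}:1
  |U|=2: {5,9}:1  {6,8}:2  {6,9}:2  {7,8}:1  {8,9}:2
  |U|=3: {3,5,9}:1  {4,7,8}:1  {5,6,9}:3  {5,8,9}:3  {6,7,8}:3  {6,8,9}:6  {7,8,9}:3
  |U|=4: {2,3,5,9}:1  {3,5,6,9}:4  {3,5,8,9}:4  {4,6,7,8}:4  {4,7,8,9}:4  {5,6,8,9}:12  {5,7,8,9}:6  {6,7,8,9}:12
  |U|=5: {1,2,3,5,9}:1  {2,3,5,6,9}:5  {2,3,5,8,9}:5  {3,5,6,8,9}:20  {3,5,7,8,9}:10  {4,5,7,8,9}:10  {4,6,7,8,9}:20  {5,6,7,8,9}:30
  |U|=6: {0,1,2,3,5,9}:1  {1,2,3,5,6,9}:6  {1,2,3,5,8,9}:6  {2,3,5,6,8,9}:30  {2,3,5,7,8,9}:15  {3,4,5,7,8,9}:20  {3,5,6,7,8,9}:60  {4,5,6,7,8,9}:60
  |U|=7: {0,1,2,3,5,6,9}:7  {0,1,2,3,5,8,9}:7  {1,2,3,5,6,8,9}:42  {1,2,3,5,7,8,9}:21  {2,3,4,5,7,8,9}:35  {2,3,5,6,7,8,9}:105  {3,4,5,6,7,8,9}:140
  |U|=8: {0,1,2,3,5,6,8,9}:56  {0,1,2,3,5,7,8,9}:28  {1,2,3,4,5,7,8,9}:56  {1,2,3,5,6,7,8,9}:168  {2,3,4,5,6,7,8,9}:280
  start at 0(f): 504
  start at 4(d): 252
  start at 6(b): 84
sum over floor = 840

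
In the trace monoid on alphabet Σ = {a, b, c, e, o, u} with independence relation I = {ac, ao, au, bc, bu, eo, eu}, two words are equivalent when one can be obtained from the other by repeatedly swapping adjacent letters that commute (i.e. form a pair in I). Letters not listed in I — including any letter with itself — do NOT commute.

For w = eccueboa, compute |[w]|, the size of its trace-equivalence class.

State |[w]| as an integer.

7

#0=e has no predecessor
#1=c depends on [0:e]
#2=c depends on [1:c]
#3=u depends on [2:c]
#4=e depends on [2:c]
#5=b depends on [4:e]
#6=o depends on [3:u, 5:b]
#7=a depends on [5:b]
sources: [0:e]
N(rest) = Σ N(rest − s) over sources s of rest; N(one piece) = 1:
  size 1 → [6]=1  [7]=1
  size 2 → [3,6]=1  [6,7]=2
  size 3 → [3,6,7]=3  [5,6,7]=2
  size 4 → [3,5,6,7]=5  [4,5,6,7]=2
  size 5 → [3,4,5,6,7]=7
  size 6 → [2,3,4,5,6,7]=7
  first=0(e) contributes 7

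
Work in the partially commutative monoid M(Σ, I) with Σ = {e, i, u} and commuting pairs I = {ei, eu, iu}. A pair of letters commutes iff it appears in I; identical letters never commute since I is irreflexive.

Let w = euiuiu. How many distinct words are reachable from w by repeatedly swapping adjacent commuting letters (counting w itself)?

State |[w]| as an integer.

60

drop 0:e onto floor
drop 1:u onto floor
drop 2:i onto floor
drop 3:u onto {1:u}
drop 4:i onto {2:i}
drop 5:u onto {3:u}
ground layer = {0:e, 1:u, 2:i}
drop-orders for the pieces not yet dropped (sum over which currently-grounded one goes next):
  1 to go: {0} 1  {4} 1  {5} 1
  2 to go: {0,4} 2  {0,5} 2  {2,4} 1  {3,5} 1  {4,5} 2
  3 to go: {0,2,4} 3  {0,3,5} 3  {0,4,5} 6  {1,3,5} 1  {2,4,5} 3  {3,4,5} 3
  4 to go: {0,1,3,5} 4  {0,2,4,5} 12  {0,3,4,5} 12  {1,3,4,5} 4  {2,3,4,5} 6
  if 0:e drops first: 10 orders
  if 1:u drops first: 30 orders
  if 2:i drops first: 20 orders
heap linearizations: 60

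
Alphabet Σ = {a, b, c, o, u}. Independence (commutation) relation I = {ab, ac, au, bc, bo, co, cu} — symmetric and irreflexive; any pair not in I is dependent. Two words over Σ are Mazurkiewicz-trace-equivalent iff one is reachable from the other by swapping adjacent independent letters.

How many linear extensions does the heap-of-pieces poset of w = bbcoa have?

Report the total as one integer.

30

#0=b has no predecessor
#1=b depends on [0:b]
#2=c has no predecessor
#3=o has no predecessor
#4=a depends on [3:o]
sources: [0:b, 2:c, 3:o]
N(rest) = Σ N(rest − s) over sources s of rest; N(one piece) = 1:
  size 1 → [1]=1  [2]=1  [4]=1
  size 2 → [0,1]=1  [1,2]=2  [1,4]=2  [2,4]=2  [3,4]=1
  size 3 → [0,1,2]=3  [0,1,4]=3  [1,2,4]=6  [1,3,4]=3  [2,3,4]=3
  first=0(b) contributes 12
  first=2(c) contributes 6
  first=3(o) contributes 12
|[w]| = 30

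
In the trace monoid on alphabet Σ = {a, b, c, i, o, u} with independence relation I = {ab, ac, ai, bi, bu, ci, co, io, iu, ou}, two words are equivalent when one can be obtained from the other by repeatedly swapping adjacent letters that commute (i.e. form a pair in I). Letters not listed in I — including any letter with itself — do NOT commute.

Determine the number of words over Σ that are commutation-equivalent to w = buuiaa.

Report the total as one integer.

30

drop 0:b onto floor
drop 1:u onto floor
drop 2:u onto {1:u}
drop 3:i onto floor
drop 4:a onto {2:u}
drop 5:a onto {4:a}
ground layer = {0:b, 1:u, 3:i}
drop-orders for the pieces not yet dropped (sum over which currently-grounded one goes next):
  1 to go: {0} 1  {3} 1  {5} 1
  2 to go: {0,3} 2  {0,5} 2  {3,5} 2  {4,5} 1
  3 to go: {0,3,5} 6  {0,4,5} 3  {2,4,5} 1  {3,4,5} 3
  4 to go: {0,2,4,5} 4  {0,3,4,5} 12  {1,2,4,5} 1  {2,3,4,5} 4
  if 0:b drops first: 5 orders
  if 1:u drops first: 20 orders
  if 3:i drops first: 5 orders
heap linearizations: 30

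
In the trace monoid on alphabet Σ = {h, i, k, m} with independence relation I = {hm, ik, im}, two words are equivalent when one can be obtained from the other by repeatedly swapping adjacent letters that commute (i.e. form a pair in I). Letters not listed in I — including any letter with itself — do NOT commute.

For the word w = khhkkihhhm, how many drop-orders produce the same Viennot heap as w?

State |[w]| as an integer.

0(k) covers ∅
1(h) covers 0:k
2(h) covers 1:h
3(k) covers 2:h
4(k) covers 3:k
5(i) covers 2:h
6(h) covers 4:k, 5:i
7(h) covers 6:h
8(h) covers 7:h
9(m) covers 4:k
floor of heap: 0:k
completions by unplaced set U, small U first (add the entries for U minus each lowest piece of U):
  |U|=1: {8}:1  {9}:1
  |U|=2: {7,8}:1  {8,9}:2
  |U|=3: {6,7,8}:1  {7,8,9}:3
  |U|=4: {5,6,7,8}:1  {6,7,8,9}:4
  |U|=5: {4,6,7,8,9}:4  {5,6,7,8,9}:5
  |U|=6: {3,4,6,7,8,9}:4  {4,5,6,7,8,9}:9
  |U|=7: {3,4,5,6,7,8,9}:13
  |U|=8: {2,3,4,5,6,7,8,9}:13
  start at 0(k): 13

13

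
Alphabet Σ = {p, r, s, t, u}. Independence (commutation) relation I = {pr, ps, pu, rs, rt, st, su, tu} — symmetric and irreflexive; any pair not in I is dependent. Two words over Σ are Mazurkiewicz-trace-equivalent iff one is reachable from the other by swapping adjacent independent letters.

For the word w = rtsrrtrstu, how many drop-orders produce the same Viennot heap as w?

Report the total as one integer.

2520

piece 0:r — minimal
piece 1:t — minimal
piece 2:s — minimal
piece 3:r rests on {0:r}
piece 4:r rests on {3:r}
piece 5:t rests on {1:t}
piece 6:r rests on {4:r}
piece 7:s rests on {2:s}
piece 8:t rests on {5:t}
piece 9:u rests on {6:r}
minimal pieces: {0:r, 1:t, 2:s}
ways to finish when only these pieces remain (= sum over removing one remaining piece with nothing left below it):
  1 left: {7}→1  {8}→1  {9}→1
  2 left: {2,7}→1  {5,8}→1  {6,9}→1  {7,8}→2  {7,9}→2  {8,9}→2
  3 left: {1,5,8}→1  {2,7,8}→3  {2,7,9}→3  {4,6,9}→1  {5,7,8}→3  {5,8,9}→3  {6,7,9}→3  {6,8,9}→3  {7,8,9}→6
  4 left: {1,5,7,8}→4  {1,5,8,9}→4  {2,5,7,8}→6  {2,6,7,9}→6  {2,7,8,9}→12  {3,4,6,9}→1  {4,6,7,9}→4  {4,6,8,9}→4  {5,6,8,9}→6  {5,7,8,9}→12  {6,7,8,9}→12
  5 left: {0,3,4,6,9}→1  {1,2,5,7,8}→10  {1,5,6,8,9}→10  {1,5,7,8,9}→20  {2,4,6,7,9}→10  {2,5,7,8,9}→30  {2,6,7,8,9}→30  {3,4,6,7,9}→5  {3,4,6,8,9}→5  {4,5,6,8,9}→10  {4,6,7,8,9}→20  {5,6,7,8,9}→30
  6 left: {0,3,4,6,7,9}→6  {0,3,4,6,8,9}→6  {1,2,5,7,8,9}→60  {1,4,5,6,8,9}→20  {1,5,6,7,8,9}→60  {2,3,4,6,7,9}→15  {2,4,6,7,8,9}→60  {2,5,6,7,8,9}→90  {3,4,5,6,8,9}→15  {3,4,6,7,8,9}→30  {4,5,6,7,8,9}→60
  7 left: {0,2,3,4,6,7,9}→21  {0,3,4,5,6,8,9}→21  {0,3,4,6,7,8,9}→42  {1,2,5,6,7,8,9}→210  {1,3,4,5,6,8,9}→35  {1,4,5,6,7,8,9}→140  {2,3,4,6,7,8,9}→105  {2,4,5,6,7,8,9}→210  {3,4,5,6,7,8,9}→105
  8 left: {0,1,3,4,5,6,8,9}→56  {0,2,3,4,6,7,8,9}→168  {0,3,4,5,6,7,8,9}→168  {1,2,4,5,6,7,8,9}→560  {1,3,4,5,6,7,8,9}→280  {2,3,4,5,6,7,8,9}→420
  placing 0:r first → 1260 extensions
  placing 1:t first → 756 extensions
  placing 2:s first → 504 extensions
total linear extensions = 2520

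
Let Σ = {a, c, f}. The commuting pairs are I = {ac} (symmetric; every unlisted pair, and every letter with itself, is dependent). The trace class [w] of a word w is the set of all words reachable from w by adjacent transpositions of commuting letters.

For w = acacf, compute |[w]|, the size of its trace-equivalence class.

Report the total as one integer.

0(a) covers ∅
1(c) covers ∅
2(a) covers 0:a
3(c) covers 1:c
4(f) covers 2:a, 3:c
floor of heap: 0:a, 1:c
completions by unplaced set U, small U first (add the entries for U minus each lowest piece of U):
  |U|=1: {4}:1
  |U|=2: {2,4}:1  {3,4}:1
  |U|=3: {0,2,4}:1  {1,3,4}:1  {2,3,4}:2
  start at 0(a): 3
  start at 1(c): 3
sum over floor = 6

6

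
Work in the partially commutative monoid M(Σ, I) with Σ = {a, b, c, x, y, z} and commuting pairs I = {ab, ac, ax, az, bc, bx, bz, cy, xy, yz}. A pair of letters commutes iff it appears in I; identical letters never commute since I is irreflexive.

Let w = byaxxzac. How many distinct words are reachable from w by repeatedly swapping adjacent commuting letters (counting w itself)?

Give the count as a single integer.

70

#0=b has no predecessor
#1=y depends on [0:b]
#2=a depends on [1:y]
#3=x has no predecessor
#4=x depends on [3:x]
#5=z depends on [4:x]
#6=a depends on [2:a]
#7=c depends on [5:z]
sources: [0:b, 3:x]
N(rest) = Σ N(rest − s) over sources s of rest; N(one piece) = 1:
  size 1 → [6]=1  [7]=1
  size 2 → [2,6]=1  [5,7]=1  [6,7]=2
  size 3 → [1,2,6]=1  [2,6,7]=3  [4,5,7]=1  [5,6,7]=3
  size 4 → [0,1,2,6]=1  [1,2,6,7]=4  [2,5,6,7]=6  [3,4,5,7]=1  [4,5,6,7]=4
  size 5 → [0,1,2,6,7]=5  [1,2,5,6,7]=10  [2,4,5,6,7]=10  [3,4,5,6,7]=5
  size 6 → [0,1,2,5,6,7]=15  [1,2,4,5,6,7]=20  [2,3,4,5,6,7]=15
  first=0(b) contributes 35
  first=3(x) contributes 35
|[w]| = 70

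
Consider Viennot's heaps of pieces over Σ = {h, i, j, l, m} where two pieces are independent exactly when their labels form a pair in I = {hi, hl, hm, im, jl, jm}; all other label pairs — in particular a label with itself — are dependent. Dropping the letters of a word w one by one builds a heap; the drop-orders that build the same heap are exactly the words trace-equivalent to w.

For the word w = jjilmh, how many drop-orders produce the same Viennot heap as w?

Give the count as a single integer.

piece 0:j — minimal
piece 1:j rests on {0:j}
piece 2:i rests on {1:j}
piece 3:l rests on {2:i}
piece 4:m rests on {3:l}
piece 5:h rests on {1:j}
minimal pieces: {0:j}
ways to finish when only these pieces remain (= sum over removing one remaining piece with nothing left below it):
  1 left: {4}→1  {5}→1
  2 left: {3,4}→1  {4,5}→2
  3 left: {2,3,4}→1  {3,4,5}→3
  4 left: {2,3,4,5}→4
  placing 0:j first → 4 extensions

4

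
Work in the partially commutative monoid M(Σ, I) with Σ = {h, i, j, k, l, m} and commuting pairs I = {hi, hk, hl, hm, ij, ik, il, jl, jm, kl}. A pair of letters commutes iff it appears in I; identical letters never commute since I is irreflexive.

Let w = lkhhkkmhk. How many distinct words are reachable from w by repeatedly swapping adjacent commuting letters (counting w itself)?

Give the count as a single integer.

336

drop 0:l onto floor
drop 1:k onto floor
drop 2:h onto floor
drop 3:h onto {2:h}
drop 4:k onto {1:k}
drop 5:k onto {4:k}
drop 6:m onto {0:l, 5:k}
drop 7:h onto {3:h}
drop 8:k onto {6:m}
ground layer = {0:l, 1:k, 2:h}
drop-orders for the pieces not yet dropped (sum over which currently-grounded one goes next):
  1 to go: {7} 1  {8} 1
  2 to go: {3,7} 1  {6,8} 1  {7,8} 2
  3 to go: {0,6,8} 1  {2,3,7} 1  {3,7,8} 3  {5,6,8} 1  {6,7,8} 3
  4 to go: {0,5,6,8} 2  {0,6,7,8} 4  {2,3,7,8} 4  {3,6,7,8} 6  {4,5,6,8} 1  {5,6,7,8} 4
  5 to go: {0,3,6,7,8} 10  {0,4,5,6,8} 3  {0,5,6,7,8} 10  {1,4,5,6,8} 1  {2,3,6,7,8} 10  {3,5,6,7,8} 10  {4,5,6,7,8} 5
  6 to go: {0,1,4,5,6,8} 4  {0,2,3,6,7,8} 20  {0,3,5,6,7,8} 30  {0,4,5,6,7,8} 18  {1,4,5,6,7,8} 6  {2,3,5,6,7,8} 20  {3,4,5,6,7,8} 15
  7 to go: {0,1,4,5,6,7,8} 28  {0,2,3,5,6,7,8} 70  {0,3,4,5,6,7,8} 63  {1,3,4,5,6,7,8} 21  {2,3,4,5,6,7,8} 35
  if 0:l drops first: 56 orders
  if 1:k drops first: 168 orders
  if 2:h drops first: 112 orders
heap linearizations: 336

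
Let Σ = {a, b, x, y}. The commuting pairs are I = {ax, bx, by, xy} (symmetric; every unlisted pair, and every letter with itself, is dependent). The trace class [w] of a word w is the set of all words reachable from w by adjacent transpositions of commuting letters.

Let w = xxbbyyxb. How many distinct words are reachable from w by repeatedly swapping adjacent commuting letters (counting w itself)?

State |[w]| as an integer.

drop 0:x onto floor
drop 1:x onto {0:x}
drop 2:b onto floor
drop 3:b onto {2:b}
drop 4:y onto floor
drop 5:y onto {4:y}
drop 6:x onto {1:x}
drop 7:b onto {3:b}
ground layer = {0:x, 2:b, 4:y}
drop-orders for the pieces not yet dropped (sum over which currently-grounded one goes next):
  1 to go: {5} 1  {6} 1  {7} 1
  2 to go: {1,6} 1  {3,7} 1  {4,5} 1  {5,6} 2  {5,7} 2  {6,7} 2
  3 to go: {0,1,6} 1  {1,5,6} 3  {1,6,7} 3  {2,3,7} 1  {3,5,7} 3  {3,6,7} 3  {4,5,6} 3  {4,5,7} 3  {5,6,7} 6
  4 to go: {0,1,5,6} 4  {0,1,6,7} 4  {1,3,6,7} 6  {1,4,5,6} 6  {1,5,6,7} 12  {2,3,5,7} 4  {2,3,6,7} 4  {3,4,5,7} 6  {3,5,6,7} 12  {4,5,6,7} 12
  5 to go: {0,1,3,6,7} 10  {0,1,4,5,6} 10  {0,1,5,6,7} 20  {1,2,3,6,7} 10  {1,3,5,6,7} 30  {1,4,5,6,7} 30  {2,3,4,5,7} 10  {2,3,5,6,7} 20  {3,4,5,6,7} 30
  6 to go: {0,1,2,3,6,7} 20  {0,1,3,5,6,7} 60  {0,1,4,5,6,7} 60  {1,2,3,5,6,7} 60  {1,3,4,5,6,7} 90  {2,3,4,5,6,7} 60
  if 0:x drops first: 210 orders
  if 2:b drops first: 210 orders
  if 4:y drops first: 140 orders
heap linearizations: 560

560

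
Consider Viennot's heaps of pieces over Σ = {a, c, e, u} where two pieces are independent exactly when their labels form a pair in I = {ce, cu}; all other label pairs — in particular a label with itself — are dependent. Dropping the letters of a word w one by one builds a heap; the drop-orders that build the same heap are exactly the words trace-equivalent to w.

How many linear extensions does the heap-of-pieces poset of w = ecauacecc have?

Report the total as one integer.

drop 0:e onto floor
drop 1:c onto floor
drop 2:a onto {0:e, 1:c}
drop 3:u onto {2:a}
drop 4:a onto {3:u}
drop 5:c onto {4:a}
drop 6:e onto {4:a}
drop 7:c onto {5:c}
drop 8:c onto {7:c}
ground layer = {0:e, 1:c}
drop-orders for the pieces not yet dropped (sum over which currently-grounded one goes next):
  1 to go: {6} 1  {8} 1
  2 to go: {6,8} 2  {7,8} 1
  3 to go: {5,7,8} 1  {6,7,8} 3
  4 to go: {5,6,7,8} 4
  5 to go: {4,5,6,7,8} 4
  6 to go: {3,4,5,6,7,8} 4
  7 to go: {2,3,4,5,6,7,8} 4
  if 0:e drops first: 4 orders
  if 1:c drops first: 4 orders
heap linearizations: 8

8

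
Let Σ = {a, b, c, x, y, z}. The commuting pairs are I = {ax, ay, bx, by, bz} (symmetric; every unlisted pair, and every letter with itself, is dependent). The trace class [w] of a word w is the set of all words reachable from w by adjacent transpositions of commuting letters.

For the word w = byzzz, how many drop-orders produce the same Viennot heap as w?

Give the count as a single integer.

5

#0=b has no predecessor
#1=y has no predecessor
#2=z depends on [1:y]
#3=z depends on [2:z]
#4=z depends on [3:z]
sources: [0:b, 1:y]
N(rest) = Σ N(rest − s) over sources s of rest; N(one piece) = 1:
  size 1 → [0]=1  [4]=1
  size 2 → [0,4]=2  [3,4]=1
  size 3 → [0,3,4]=3  [2,3,4]=1
  first=0(b) contributes 1
  first=1(y) contributes 4
|[w]| = 5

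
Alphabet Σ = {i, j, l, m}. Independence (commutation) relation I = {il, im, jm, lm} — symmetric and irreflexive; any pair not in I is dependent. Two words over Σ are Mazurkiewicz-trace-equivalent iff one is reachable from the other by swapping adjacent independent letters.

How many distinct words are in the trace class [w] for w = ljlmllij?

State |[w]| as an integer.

0(l) covers ∅
1(j) covers 0:l
2(l) covers 1:j
3(m) covers ∅
4(l) covers 2:l
5(l) covers 4:l
6(i) covers 1:j
7(j) covers 5:l, 6:i
floor of heap: 0:l, 3:m
completions by unplaced set U, small U first (add the entries for U minus each lowest piece of U):
  |U|=1: {3}:1  {7}:1
  |U|=2: {3,7}:2  {5,7}:1  {6,7}:1
  |U|=3: {3,5,7}:3  {3,6,7}:3  {4,5,7}:1  {5,6,7}:2
  |U|=4: {2,4,5,7}:1  {3,4,5,7}:4  {3,5,6,7}:8  {4,5,6,7}:3
  |U|=5: {2,3,4,5,7}:5  {2,4,5,6,7}:4  {3,4,5,6,7}:15
  |U|=6: {1,2,4,5,6,7}:4  {2,3,4,5,6,7}:24
  start at 0(l): 28
  start at 3(m): 4
sum over floor = 32

32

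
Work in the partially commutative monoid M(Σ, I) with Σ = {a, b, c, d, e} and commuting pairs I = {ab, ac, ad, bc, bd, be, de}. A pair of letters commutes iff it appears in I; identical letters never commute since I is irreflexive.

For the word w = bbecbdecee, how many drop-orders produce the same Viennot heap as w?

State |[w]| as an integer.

#0=b has no predecessor
#1=b depends on [0:b]
#2=e has no predecessor
#3=c depends on [2:e]
#4=b depends on [1:b]
#5=d depends on [3:c]
#6=e depends on [3:c]
#7=c depends on [5:d, 6:e]
#8=e depends on [7:c]
#9=e depends on [8:e]
sources: [0:b, 2:e]
N(rest) = Σ N(rest − s) over sources s of rest; N(one piece) = 1:
  size 1 → [4]=1  [9]=1
  size 2 → [1,4]=1  [4,9]=2  [8,9]=1
  size 3 → [0,1,4]=1  [1,4,9]=3  [4,8,9]=3  [7,8,9]=1
  size 4 → [0,1,4,9]=4  [1,4,8,9]=6  [4,7,8,9]=4  [5,7,8,9]=1  [6,7,8,9]=1
  size 5 → [0,1,4,8,9]=10  [1,4,7,8,9]=10  [4,5,7,8,9]=5  [4,6,7,8,9]=5  [5,6,7,8,9]=2
  size 6 → [0,1,4,7,8,9]=20  [1,4,5,7,8,9]=15  [1,4,6,7,8,9]=15  [3,5,6,7,8,9]=2  [4,5,6,7,8,9]=12
  size 7 → [0,1,4,5,7,8,9]=35  [0,1,4,6,7,8,9]=35  [1,4,5,6,7,8,9]=42  [2,3,5,6,7,8,9]=2  [3,4,5,6,7,8,9]=14
  size 8 → [0,1,4,5,6,7,8,9]=112  [1,3,4,5,6,7,8,9]=56  [2,3,4,5,6,7,8,9]=16
  first=0(b) contributes 72
  first=2(e) contributes 168
|[w]| = 240

240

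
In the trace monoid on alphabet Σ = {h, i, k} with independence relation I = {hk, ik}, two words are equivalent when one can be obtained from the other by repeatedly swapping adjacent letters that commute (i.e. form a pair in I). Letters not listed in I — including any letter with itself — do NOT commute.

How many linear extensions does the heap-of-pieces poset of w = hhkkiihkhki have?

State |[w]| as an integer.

330

drop 0:h onto floor
drop 1:h onto {0:h}
drop 2:k onto floor
drop 3:k onto {2:k}
drop 4:i onto {1:h}
drop 5:i onto {4:i}
drop 6:h onto {5:i}
drop 7:k onto {3:k}
drop 8:h onto {6:h}
drop 9:k onto {7:k}
drop 10:i onto {8:h}
ground layer = {0:h, 2:k}
drop-orders for the pieces not yet dropped (sum over which currently-grounded one goes next):
  1 to go: {9} 1  {10} 1
  2 to go: {7,9} 1  {8,10} 1  {9,10} 2
  3 to go: {3,7,9} 1  {6,8,10} 1  {7,9,10} 3  {8,9,10} 3
  4 to go: {2,3,7,9} 1  {3,7,9,10} 4  {5,6,8,10} 1  {6,8,9,10} 4  {7,8,9,10} 6
  5 to go: {2,3,7,9,10} 5  {3,7,8,9,10} 10  {4,5,6,8,10} 1  {5,6,8,9,10} 5  {6,7,8,9,10} 10
  6 to go: {1,4,5,6,8,10} 1  {2,3,7,8,9,10} 15  {3,6,7,8,9,10} 20  {4,5,6,8,9,10} 6  {5,6,7,8,9,10} 15
  7 to go: {0,1,4,5,6,8,10} 1  {1,4,5,6,8,9,10} 7  {2,3,6,7,8,9,10} 35  {3,5,6,7,8,9,10} 35  {4,5,6,7,8,9,10} 21
  8 to go: {0,1,4,5,6,8,9,10} 8  {1,4,5,6,7,8,9,10} 28  {2,3,5,6,7,8,9,10} 70  {3,4,5,6,7,8,9,10} 56
  9 to go: {0,1,4,5,6,7,8,9,10} 36  {1,3,4,5,6,7,8,9,10} 84  {2,3,4,5,6,7,8,9,10} 126
  if 0:h drops first: 210 orders
  if 2:k drops first: 120 orders
heap linearizations: 330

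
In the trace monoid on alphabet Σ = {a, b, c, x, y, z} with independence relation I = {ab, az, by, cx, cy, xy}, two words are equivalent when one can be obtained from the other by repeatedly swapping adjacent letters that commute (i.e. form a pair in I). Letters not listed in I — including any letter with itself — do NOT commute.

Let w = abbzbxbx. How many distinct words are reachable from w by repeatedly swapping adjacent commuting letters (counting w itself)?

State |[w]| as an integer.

5

#0=a has no predecessor
#1=b has no predecessor
#2=b depends on [1:b]
#3=z depends on [2:b]
#4=b depends on [3:z]
#5=x depends on [0:a, 4:b]
#6=b depends on [5:x]
#7=x depends on [6:b]
sources: [0:a, 1:b]
N(rest) = Σ N(rest − s) over sources s of rest; N(one piece) = 1:
  size 1 → [7]=1
  size 2 → [6,7]=1
  size 3 → [5,6,7]=1
  size 4 → [0,5,6,7]=1  [4,5,6,7]=1
  size 5 → [0,4,5,6,7]=2  [3,4,5,6,7]=1
  size 6 → [0,3,4,5,6,7]=3  [2,3,4,5,6,7]=1
  first=0(a) contributes 1
  first=1(b) contributes 4
|[w]| = 5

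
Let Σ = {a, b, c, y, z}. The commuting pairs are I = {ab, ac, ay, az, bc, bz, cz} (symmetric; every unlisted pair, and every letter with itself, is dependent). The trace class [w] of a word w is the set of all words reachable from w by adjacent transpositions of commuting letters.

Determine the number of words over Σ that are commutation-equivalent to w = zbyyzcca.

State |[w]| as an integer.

48

0(z) covers ∅
1(b) covers ∅
2(y) covers 0:z, 1:b
3(y) covers 2:y
4(z) covers 3:y
5(c) covers 3:y
6(c) covers 5:c
7(a) covers ∅
floor of heap: 0:z, 1:b, 7:a
completions by unplaced set U, small U first (add the entries for U minus each lowest piece of U):
  |U|=1: {4}:1  {6}:1  {7}:1
  |U|=2: {4,6}:2  {4,7}:2  {5,6}:1  {6,7}:2
  |U|=3: {4,5,6}:3  {4,6,7}:6  {5,6,7}:3
  |U|=4: {3,4,5,6}:3  {4,5,6,7}:12
  |U|=5: {2,3,4,5,6}:3  {3,4,5,6,7}:15
  |U|=6: {0,2,3,4,5,6}:3  {1,2,3,4,5,6}:3  {2,3,4,5,6,7}:18
  start at 0(z): 21
  start at 1(b): 21
  start at 7(a): 6
sum over floor = 48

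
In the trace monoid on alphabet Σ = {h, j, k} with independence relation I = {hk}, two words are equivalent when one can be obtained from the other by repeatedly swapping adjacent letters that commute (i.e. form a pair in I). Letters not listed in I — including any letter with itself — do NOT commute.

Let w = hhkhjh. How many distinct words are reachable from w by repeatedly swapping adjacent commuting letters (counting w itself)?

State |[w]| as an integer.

4

0(h) covers ∅
1(h) covers 0:h
2(k) covers ∅
3(h) covers 1:h
4(j) covers 2:k, 3:h
5(h) covers 4:j
floor of heap: 0:h, 2:k
completions by unplaced set U, small U first (add the entries for U minus each lowest piece of U):
  |U|=1: {5}:1
  |U|=2: {4,5}:1
  |U|=3: {2,4,5}:1  {3,4,5}:1
  |U|=4: {1,3,4,5}:1  {2,3,4,5}:2
  start at 0(h): 3
  start at 2(k): 1
sum over floor = 4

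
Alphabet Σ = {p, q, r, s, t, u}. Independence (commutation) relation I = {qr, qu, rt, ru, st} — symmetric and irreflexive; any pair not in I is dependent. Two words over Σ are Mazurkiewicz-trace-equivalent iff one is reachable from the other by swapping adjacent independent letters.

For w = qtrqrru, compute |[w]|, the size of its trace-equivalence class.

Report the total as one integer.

0(q) covers ∅
1(t) covers 0:q
2(r) covers ∅
3(q) covers 1:t
4(r) covers 2:r
5(r) covers 4:r
6(u) covers 1:t
floor of heap: 0:q, 2:r
completions by unplaced set U, small U first (add the entries for U minus each lowest piece of U):
  |U|=1: {3}:1  {5}:1  {6}:1
  |U|=2: {3,5}:2  {3,6}:2  {4,5}:1  {5,6}:2
  |U|=3: {1,3,6}:2  {2,4,5}:1  {3,4,5}:3  {3,5,6}:6  {4,5,6}:3
  |U|=4: {0,1,3,6}:2  {1,3,5,6}:8  {2,3,4,5}:4  {2,4,5,6}:4  {3,4,5,6}:12
  |U|=5: {0,1,3,5,6}:10  {1,3,4,5,6}:20  {2,3,4,5,6}:20
  start at 0(q): 40
  start at 2(r): 30
sum over floor = 70

70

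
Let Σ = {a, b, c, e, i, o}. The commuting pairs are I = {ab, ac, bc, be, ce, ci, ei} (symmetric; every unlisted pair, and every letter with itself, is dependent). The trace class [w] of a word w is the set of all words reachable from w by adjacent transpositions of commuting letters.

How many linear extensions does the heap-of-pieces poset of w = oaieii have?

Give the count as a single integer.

#0=o has no predecessor
#1=a depends on [0:o]
#2=i depends on [1:a]
#3=e depends on [1:a]
#4=i depends on [2:i]
#5=i depends on [4:i]
sources: [0:o]
N(rest) = Σ N(rest − s) over sources s of rest; N(one piece) = 1:
  size 1 → [3]=1  [5]=1
  size 2 → [3,5]=2  [4,5]=1
  size 3 → [2,4,5]=1  [3,4,5]=3
  size 4 → [2,3,4,5]=4
  first=0(o) contributes 4

4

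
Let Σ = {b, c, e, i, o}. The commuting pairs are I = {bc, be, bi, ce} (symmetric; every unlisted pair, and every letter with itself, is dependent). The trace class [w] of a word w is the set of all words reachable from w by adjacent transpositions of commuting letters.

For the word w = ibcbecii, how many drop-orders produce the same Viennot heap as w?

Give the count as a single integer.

84

piece 0:i — minimal
piece 1:b — minimal
piece 2:c rests on {0:i}
piece 3:b rests on {1:b}
piece 4:e rests on {0:i}
piece 5:c rests on {2:c}
piece 6:i rests on {4:e, 5:c}
piece 7:i rests on {6:i}
minimal pieces: {0:i, 1:b}
ways to finish when only these pieces remain (= sum over removing one remaining piece with nothing left below it):
  1 left: {3}→1  {7}→1
  2 left: {1,3}→1  {3,7}→2  {6,7}→1
  3 left: {1,3,7}→3  {3,6,7}→3  {4,6,7}→1  {5,6,7}→1
  4 left: {1,3,6,7}→6  {2,5,6,7}→1  {3,4,6,7}→4  {3,5,6,7}→4  {4,5,6,7}→2
  5 left: {1,3,4,6,7}→10  {1,3,5,6,7}→10  {2,3,5,6,7}→5  {2,4,5,6,7}→3  {3,4,5,6,7}→10
  6 left: {0,2,4,5,6,7}→3  {1,2,3,5,6,7}→15  {1,3,4,5,6,7}→30  {2,3,4,5,6,7}→18
  placing 0:i first → 63 extensions
  placing 1:b first → 21 extensions
total linear extensions = 84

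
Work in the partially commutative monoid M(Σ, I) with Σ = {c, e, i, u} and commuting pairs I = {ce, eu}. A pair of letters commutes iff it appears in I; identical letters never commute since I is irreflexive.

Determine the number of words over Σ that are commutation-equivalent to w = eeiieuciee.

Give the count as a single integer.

drop 0:e onto floor
drop 1:e onto {0:e}
drop 2:i onto {1:e}
drop 3:i onto {2:i}
drop 4:e onto {3:i}
drop 5:u onto {3:i}
drop 6:c onto {5:u}
drop 7:i onto {4:e, 6:c}
drop 8:e onto {7:i}
drop 9:e onto {8:e}
ground layer = {0:e}
drop-orders for the pieces not yet dropped (sum over which currently-grounded one goes next):
  1 to go: {9} 1
  2 to go: {8,9} 1
  3 to go: {7,8,9} 1
  4 to go: {4,7,8,9} 1  {6,7,8,9} 1
  5 to go: {4,6,7,8,9} 2  {5,6,7,8,9} 1
  6 to go: {4,5,6,7,8,9} 3
  7 to go: {3,4,5,6,7,8,9} 3
  8 to go: {2,3,4,5,6,7,8,9} 3
  if 0:e drops first: 3 orders

3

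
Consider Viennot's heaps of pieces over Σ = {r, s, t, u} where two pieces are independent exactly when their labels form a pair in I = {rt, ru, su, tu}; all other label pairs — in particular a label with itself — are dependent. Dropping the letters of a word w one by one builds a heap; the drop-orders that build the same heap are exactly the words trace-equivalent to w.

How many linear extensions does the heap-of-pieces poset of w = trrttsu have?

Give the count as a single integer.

piece 0:t — minimal
piece 1:r — minimal
piece 2:r rests on {1:r}
piece 3:t rests on {0:t}
piece 4:t rests on {3:t}
piece 5:s rests on {2:r, 4:t}
piece 6:u — minimal
minimal pieces: {0:t, 1:r, 6:u}
ways to finish when only these pieces remain (= sum over removing one remaining piece with nothing left below it):
  1 left: {5}→1  {6}→1
  2 left: {2,5}→1  {4,5}→1  {5,6}→2
  3 left: {1,2,5}→1  {2,4,5}→2  {2,5,6}→3  {3,4,5}→1  {4,5,6}→3
  4 left: {0,3,4,5}→1  {1,2,4,5}→3  {1,2,5,6}→4  {2,3,4,5}→3  {2,4,5,6}→8  {3,4,5,6}→4
  5 left: {0,2,3,4,5}→4  {0,3,4,5,6}→5  {1,2,3,4,5}→6  {1,2,4,5,6}→15  {2,3,4,5,6}→15
  placing 0:t first → 36 extensions
  placing 1:r first → 24 extensions
  placing 6:u first → 10 extensions
total linear extensions = 70

70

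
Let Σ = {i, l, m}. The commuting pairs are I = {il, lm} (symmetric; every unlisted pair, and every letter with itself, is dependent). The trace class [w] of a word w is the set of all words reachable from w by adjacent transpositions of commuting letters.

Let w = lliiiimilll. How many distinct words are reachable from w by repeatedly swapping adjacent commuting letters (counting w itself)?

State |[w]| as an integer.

462

#0=l has no predecessor
#1=l depends on [0:l]
#2=i has no predecessor
#3=i depends on [2:i]
#4=i depends on [3:i]
#5=i depends on [4:i]
#6=m depends on [5:i]
#7=i depends on [6:m]
#8=l depends on [1:l]
#9=l depends on [8:l]
#10=l depends on [9:l]
sources: [0:l, 2:i]
N(rest) = Σ N(rest − s) over sources s of rest; N(one piece) = 1:
  size 1 → [7]=1  [10]=1
  size 2 → [6,7]=1  [7,10]=2  [9,10]=1
  size 3 → [5,6,7]=1  [6,7,10]=3  [7,9,10]=3  [8,9,10]=1
  size 4 → [1,8,9,10]=1  [4,5,6,7]=1  [5,6,7,10]=4  [6,7,9,10]=6  [7,8,9,10]=4
  size 5 → [0,1,8,9,10]=1  [1,7,8,9,10]=5  [3,4,5,6,7]=1  [4,5,6,7,10]=5  [5,6,7,9,10]=10  [6,7,8,9,10]=10
  size 6 → [0,1,7,8,9,10]=6  [1,6,7,8,9,10]=15  [2,3,4,5,6,7]=1  [3,4,5,6,7,10]=6  [4,5,6,7,9,10]=15  [5,6,7,8,9,10]=20
  size 7 → [0,1,6,7,8,9,10]=21  [1,5,6,7,8,9,10]=35  [2,3,4,5,6,7,10]=7  [3,4,5,6,7,9,10]=21  [4,5,6,7,8,9,10]=35
  size 8 → [0,1,5,6,7,8,9,10]=56  [1,4,5,6,7,8,9,10]=70  [2,3,4,5,6,7,9,10]=28  [3,4,5,6,7,8,9,10]=56
  size 9 → [0,1,4,5,6,7,8,9,10]=126  [1,3,4,5,6,7,8,9,10]=126  [2,3,4,5,6,7,8,9,10]=84
  first=0(l) contributes 210
  first=2(i) contributes 252
|[w]| = 462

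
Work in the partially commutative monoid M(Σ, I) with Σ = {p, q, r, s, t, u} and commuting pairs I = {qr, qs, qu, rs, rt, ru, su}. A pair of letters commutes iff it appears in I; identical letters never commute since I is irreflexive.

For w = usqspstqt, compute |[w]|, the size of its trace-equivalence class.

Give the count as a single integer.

0(u) covers ∅
1(s) covers ∅
2(q) covers ∅
3(s) covers 1:s
4(p) covers 0:u, 2:q, 3:s
5(s) covers 4:p
6(t) covers 5:s
7(q) covers 6:t
8(t) covers 7:q
floor of heap: 0:u, 1:s, 2:q
completions by unplaced set U, small U first (add the entries for U minus each lowest piece of U):
  |U|=1: {8}:1
  |U|=2: {7,8}:1
  |U|=3: {6,7,8}:1
  |U|=4: {5,6,7,8}:1
  |U|=5: {4,5,6,7,8}:1
  |U|=6: {0,4,5,6,7,8}:1  {2,4,5,6,7,8}:1  {3,4,5,6,7,8}:1
  |U|=7: {0,2,4,5,6,7,8}:2  {0,3,4,5,6,7,8}:2  {1,3,4,5,6,7,8}:1  {2,3,4,5,6,7,8}:2
  start at 0(u): 3
  start at 1(s): 6
  start at 2(q): 3
sum over floor = 12

12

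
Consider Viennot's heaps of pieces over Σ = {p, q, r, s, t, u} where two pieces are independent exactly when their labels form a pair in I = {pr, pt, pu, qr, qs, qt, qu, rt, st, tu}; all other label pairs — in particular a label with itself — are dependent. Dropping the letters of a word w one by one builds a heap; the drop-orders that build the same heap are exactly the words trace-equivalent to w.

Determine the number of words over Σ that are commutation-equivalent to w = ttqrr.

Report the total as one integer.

30

drop 0:t onto floor
drop 1:t onto {0:t}
drop 2:q onto floor
drop 3:r onto floor
drop 4:r onto {3:r}
ground layer = {0:t, 2:q, 3:r}
drop-orders for the pieces not yet dropped (sum over which currently-grounded one goes next):
  1 to go: {1} 1  {2} 1  {4} 1
  2 to go: {0,1} 1  {1,2} 2  {1,4} 2  {2,4} 2  {3,4} 1
  3 to go: {0,1,2} 3  {0,1,4} 3  {1,2,4} 6  {1,3,4} 3  {2,3,4} 3
  if 0:t drops first: 12 orders
  if 2:q drops first: 6 orders
  if 3:r drops first: 12 orders
heap linearizations: 30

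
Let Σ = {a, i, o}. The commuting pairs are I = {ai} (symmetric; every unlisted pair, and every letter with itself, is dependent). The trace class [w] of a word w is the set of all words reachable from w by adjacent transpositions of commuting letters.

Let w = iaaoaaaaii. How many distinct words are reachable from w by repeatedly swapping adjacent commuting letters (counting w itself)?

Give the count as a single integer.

piece 0:i — minimal
piece 1:a — minimal
piece 2:a rests on {1:a}
piece 3:o rests on {0:i, 2:a}
piece 4:a rests on {3:o}
piece 5:a rests on {4:a}
piece 6:a rests on {5:a}
piece 7:a rests on {6:a}
piece 8:i rests on {3:o}
piece 9:i rests on {8:i}
minimal pieces: {0:i, 1:a}
ways to finish when only these pieces remain (= sum over removing one remaining piece with nothing left below it):
  1 left: {7}→1  {9}→1
  2 left: {6,7}→1  {7,9}→2  {8,9}→1
  3 left: {5,6,7}→1  {6,7,9}→3  {7,8,9}→3
  4 left: {4,5,6,7}→1  {5,6,7,9}→4  {6,7,8,9}→6
  5 left: {4,5,6,7,9}→5  {5,6,7,8,9}→10
  6 left: {4,5,6,7,8,9}→15
  7 left: {3,4,5,6,7,8,9}→15
  8 left: {0,3,4,5,6,7,8,9}→15  {2,3,4,5,6,7,8,9}→15
  placing 0:i first → 15 extensions
  placing 1:a first → 30 extensions
total linear extensions = 45

45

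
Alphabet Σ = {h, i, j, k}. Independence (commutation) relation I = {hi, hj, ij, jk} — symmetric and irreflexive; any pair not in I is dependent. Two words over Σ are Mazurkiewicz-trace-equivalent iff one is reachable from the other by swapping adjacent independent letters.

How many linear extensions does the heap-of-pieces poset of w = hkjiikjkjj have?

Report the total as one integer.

drop 0:h onto floor
drop 1:k onto {0:h}
drop 2:j onto floor
drop 3:i onto {1:k}
drop 4:i onto {3:i}
drop 5:k onto {4:i}
drop 6:j onto {2:j}
drop 7:k onto {5:k}
drop 8:j onto {6:j}
drop 9:j onto {8:j}
ground layer = {0:h, 2:j}
drop-orders for the pieces not yet dropped (sum over which currently-grounded one goes next):
  1 to go: {7} 1  {9} 1
  2 to go: {5,7} 1  {7,9} 2  {8,9} 1
  3 to go: {4,5,7} 1  {5,7,9} 3  {6,8,9} 1  {7,8,9} 3
  4 to go: {2,6,8,9} 1  {3,4,5,7} 1  {4,5,7,9} 4  {5,7,8,9} 6  {6,7,8,9} 4
  5 to go: {1,3,4,5,7} 1  {2,6,7,8,9} 5  {3,4,5,7,9} 5  {4,5,7,8,9} 10  {5,6,7,8,9} 10
  6 to go: {0,1,3,4,5,7} 1  {1,3,4,5,7,9} 6  {2,5,6,7,8,9} 15  {3,4,5,7,8,9} 15  {4,5,6,7,8,9} 20
  7 to go: {0,1,3,4,5,7,9} 7  {1,3,4,5,7,8,9} 21  {2,4,5,6,7,8,9} 35  {3,4,5,6,7,8,9} 35
  8 to go: {0,1,3,4,5,7,8,9} 28  {1,3,4,5,6,7,8,9} 56  {2,3,4,5,6,7,8,9} 70
  if 0:h drops first: 126 orders
  if 2:j drops first: 84 orders
heap linearizations: 210

210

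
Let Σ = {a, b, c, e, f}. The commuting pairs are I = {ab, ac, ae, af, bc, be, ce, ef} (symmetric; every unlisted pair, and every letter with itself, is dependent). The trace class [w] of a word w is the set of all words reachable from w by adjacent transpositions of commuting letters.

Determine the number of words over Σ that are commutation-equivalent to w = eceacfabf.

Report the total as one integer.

756

#0=e has no predecessor
#1=c has no predecessor
#2=e depends on [0:e]
#3=a has no predecessor
#4=c depends on [1:c]
#5=f depends on [4:c]
#6=a depends on [3:a]
#7=b depends on [5:f]
#8=f depends on [7:b]
sources: [0:e, 1:c, 3:a]
N(rest) = Σ N(rest − s) over sources s of rest; N(one piece) = 1:
  size 1 → [2]=1  [6]=1  [8]=1
  size 2 → [0,2]=1  [2,6]=2  [2,8]=2  [3,6]=1  [6,8]=2  [7,8]=1
  size 3 → [0,2,6]=3  [0,2,8]=3  [2,3,6]=3  [2,6,8]=6  [2,7,8]=3  [3,6,8]=3  [5,7,8]=1  [6,7,8]=3
  size 4 → [0,2,3,6]=6  [0,2,6,8]=12  [0,2,7,8]=6  [2,3,6,8]=12  [2,5,7,8]=4  [2,6,7,8]=12  [3,6,7,8]=6  [4,5,7,8]=1  [5,6,7,8]=4
  size 5 → [0,2,3,6,8]=30  [0,2,5,7,8]=10  [0,2,6,7,8]=30  [1,4,5,7,8]=1  [2,3,6,7,8]=30  [2,4,5,7,8]=5  [2,5,6,7,8]=20  [3,5,6,7,8]=10  [4,5,6,7,8]=5
  size 6 → [0,2,3,6,7,8]=90  [0,2,4,5,7,8]=15  [0,2,5,6,7,8]=60  [1,2,4,5,7,8]=6  [1,4,5,6,7,8]=6  [2,3,5,6,7,8]=60  [2,4,5,6,7,8]=30  [3,4,5,6,7,8]=15
  size 7 → [0,1,2,4,5,7,8]=21  [0,2,3,5,6,7,8]=210  [0,2,4,5,6,7,8]=105  [1,2,4,5,6,7,8]=42  [1,3,4,5,6,7,8]=21  [2,3,4,5,6,7,8]=105
  first=0(e) contributes 168
  first=1(c) contributes 420
  first=3(a) contributes 168
|[w]| = 756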